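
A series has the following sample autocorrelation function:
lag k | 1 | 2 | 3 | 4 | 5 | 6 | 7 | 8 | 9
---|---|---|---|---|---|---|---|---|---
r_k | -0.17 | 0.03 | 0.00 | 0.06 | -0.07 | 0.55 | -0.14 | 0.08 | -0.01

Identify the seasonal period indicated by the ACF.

The largest autocorrelation is r_6 = 0.55; the remaining lags stay at or below 0.08.
The dominant spike at lag 6 indicates a seasonal period of 6.

6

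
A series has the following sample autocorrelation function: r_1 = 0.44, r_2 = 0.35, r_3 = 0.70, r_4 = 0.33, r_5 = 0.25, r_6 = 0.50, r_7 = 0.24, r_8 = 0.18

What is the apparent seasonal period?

The largest autocorrelation is r_3 = 0.70, with a weaker echo at lag 6 (0.50); the remaining lags stay at or below 0.44. The elevated value at lag 1 (0.44), dropping to 0.35 at lag 2, reflects decaying short-term dependence rather than seasonality.
The dominant spike at lag 3 indicates a seasonal period of 3.

3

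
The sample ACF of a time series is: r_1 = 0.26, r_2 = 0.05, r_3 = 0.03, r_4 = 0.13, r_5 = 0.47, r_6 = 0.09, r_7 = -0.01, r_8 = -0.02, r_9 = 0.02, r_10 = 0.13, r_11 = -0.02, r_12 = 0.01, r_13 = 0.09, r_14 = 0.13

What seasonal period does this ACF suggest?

The largest autocorrelation is r_5 = 0.47; the remaining lags stay at or below 0.26. The elevated value at lag 1 (0.26), dropping to 0.05 at lag 2, reflects decaying short-term dependence rather than seasonality.
The dominant spike at lag 5 indicates a seasonal period of 5.

5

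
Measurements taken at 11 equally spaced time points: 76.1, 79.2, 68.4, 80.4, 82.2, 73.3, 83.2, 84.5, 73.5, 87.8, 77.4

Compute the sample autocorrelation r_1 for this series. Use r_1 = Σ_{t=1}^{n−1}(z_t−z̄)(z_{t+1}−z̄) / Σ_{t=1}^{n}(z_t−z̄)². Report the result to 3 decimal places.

-0.386

Mean z̄ = (76.1 + 79.2 + 68.4 + 80.4 + 82.2 + 73.3 + 83.2 + 84.5 + 73.5 + 87.8 + 77.4)/11 = 78.7273
Numerator Σ_{t=1}^{10}(z_t−z̄)(z_{t+1}−z̄) = -124.5353
Denominator Σ(z_t−z̄)² = 322.8218
r_1 = -124.5353 / 322.8218 = -0.386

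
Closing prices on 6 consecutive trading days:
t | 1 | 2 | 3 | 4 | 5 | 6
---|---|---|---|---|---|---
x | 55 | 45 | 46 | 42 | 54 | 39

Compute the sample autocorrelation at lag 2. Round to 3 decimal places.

0.164

Mean x̄ = (55 + 45 + 46 + 42 + 54 + 39)/6 = 46.8333
Σ(x_t−x̄)(x_{t+2}−x̄) = (-6.8056) + (8.8611) + (-5.9722) + (37.8611) = 33.9444
Denominator Σ(x_t−x̄)² = 206.8333
r_2 = 33.9444 / 206.8333 = 0.164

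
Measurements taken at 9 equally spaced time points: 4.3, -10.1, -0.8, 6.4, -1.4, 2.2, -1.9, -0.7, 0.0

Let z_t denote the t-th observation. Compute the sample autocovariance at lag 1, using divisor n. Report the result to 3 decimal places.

-6.312

Mean z̄ = (4.3 − 10.1 − 0.8 + 6.4 − 1.4 + 2.2 − 1.9 − 0.7 + 0.0)/9 = -0.2222
Σ_{t=1}^{8}(z_t−z̄)(z_{t+1}−z̄) = -56.8094
γ_1 = -56.8094 / 9 = -6.312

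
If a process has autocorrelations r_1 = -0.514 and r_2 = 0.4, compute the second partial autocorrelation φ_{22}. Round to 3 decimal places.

0.185

φ_{22} = (r_2 − r_1²) / (1 − r_1²)
r_1² = (-0.514)² = 0.264196
Numerator = 0.4 − 0.2642 = 0.1358; denominator = 1 − 0.2642 = 0.7358
φ_{22} = 0.1358 / 0.7358 = 0.185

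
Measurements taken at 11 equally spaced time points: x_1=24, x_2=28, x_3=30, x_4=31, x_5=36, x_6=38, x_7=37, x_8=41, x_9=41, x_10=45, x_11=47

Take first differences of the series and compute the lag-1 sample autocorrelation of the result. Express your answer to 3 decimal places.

First differences Δx: 4, 2, 1, 5, 2, -1, 4, 0, 4, 2
Mean of differences = 2.3000
Numerator Σ(Δx_t−Δx̄)(Δx_{t+1}−Δx̄) = -17.3900
Denominator Σ(Δx_t−Δx̄)² = 34.1000
r_1(Δx) = -17.3900 / 34.1000 = -0.510

-0.510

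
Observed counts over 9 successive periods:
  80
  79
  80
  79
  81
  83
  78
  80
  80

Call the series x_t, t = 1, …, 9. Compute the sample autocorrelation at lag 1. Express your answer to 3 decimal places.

-0.250

Mean x̄ = (80 + 79 + 80 + 79 + 81 + 83 + 78 + 80 + 80)/9 = 80.0000
Numerator Σ_{t=1}^{8}(x_t−x̄)(x_{t+1}−x̄) = -4.0000
Denominator Σ(x_t−x̄)² = 16.0000
r_1 = -4.0000 / 16.0000 = -0.250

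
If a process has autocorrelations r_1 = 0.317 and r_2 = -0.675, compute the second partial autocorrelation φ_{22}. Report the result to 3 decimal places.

φ_{22} = (r_2 − r_1²) / (1 − r_1²)
r_1² = (0.317)² = 0.100489
Numerator = -0.675 − 0.1005 = -0.7755; denominator = 1 − 0.1005 = 0.8995
φ_{22} = -0.7755 / 0.8995 = -0.862

-0.862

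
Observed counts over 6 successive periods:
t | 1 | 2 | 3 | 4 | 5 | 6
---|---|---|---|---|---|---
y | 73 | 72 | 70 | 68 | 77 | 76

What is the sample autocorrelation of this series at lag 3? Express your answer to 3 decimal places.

Mean ȳ = (73 + 72 + 70 + 68 + 77 + 76)/6 = 72.6667
Σ(y_t−ȳ)(y_{t+3}−ȳ) = (-1.5556) + (-2.8889) + (-8.8889) = -13.3333
Denominator Σ(y_t−ȳ)² = 59.3333
r_3 = -13.3333 / 59.3333 = -0.225

-0.225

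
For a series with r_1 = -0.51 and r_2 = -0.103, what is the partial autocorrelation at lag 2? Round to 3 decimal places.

-0.491

φ_{22} = (r_2 − r_1²) / (1 − r_1²)
r_1² = (-0.51)² = 0.2601
Numerator = -0.103 − 0.2601 = -0.3631; denominator = 1 − 0.2601 = 0.7399
φ_{22} = -0.3631 / 0.7399 = -0.491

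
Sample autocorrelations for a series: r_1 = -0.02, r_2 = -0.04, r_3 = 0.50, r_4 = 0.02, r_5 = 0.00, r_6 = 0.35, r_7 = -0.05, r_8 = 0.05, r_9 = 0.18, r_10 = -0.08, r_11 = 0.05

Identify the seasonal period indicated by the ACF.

3

The largest autocorrelation is r_3 = 0.50, with weaker echoes at lags 6 (0.35) and 9 (0.18); the remaining lags stay at or below 0.05.
The dominant spike at lag 3 indicates a seasonal period of 3.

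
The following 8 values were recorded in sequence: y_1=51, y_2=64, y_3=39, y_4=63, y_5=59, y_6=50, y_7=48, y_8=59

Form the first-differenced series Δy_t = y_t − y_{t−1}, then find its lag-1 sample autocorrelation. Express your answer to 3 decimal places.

First differences Δy: 13, -25, 24, -4, -9, -2, 11
Mean of differences = 1.1429
Numerator Σ(Δy_t−Δȳ)(Δy_{t+1}−Δȳ) = -972.0204
Denominator Σ(Δy_t−Δȳ)² = 1582.8571
r_1(Δy) = -972.0204 / 1582.8571 = -0.614

-0.614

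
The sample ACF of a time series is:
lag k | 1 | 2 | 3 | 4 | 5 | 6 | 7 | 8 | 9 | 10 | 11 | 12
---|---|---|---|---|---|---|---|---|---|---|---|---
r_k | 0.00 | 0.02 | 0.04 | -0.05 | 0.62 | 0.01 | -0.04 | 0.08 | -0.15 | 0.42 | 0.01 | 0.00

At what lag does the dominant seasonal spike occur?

The largest autocorrelation is r_5 = 0.62, with a weaker echo at lag 10 (0.42); the remaining lags stay at or below 0.08.
The dominant spike at lag 5 indicates a seasonal period of 5.

5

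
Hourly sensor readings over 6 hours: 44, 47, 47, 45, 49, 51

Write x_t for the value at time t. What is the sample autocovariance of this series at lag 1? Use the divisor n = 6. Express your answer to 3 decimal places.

0.662

Mean x̄ = (44 + 47 + 47 + 45 + 49 + 51)/6 = 47.1667
Deviations: -3.1667, -0.1667, -0.1667, -2.1667, 1.8333, 3.8333
Σ_{t=1}^{5}(x_t−x̄)(x_{t+1}−x̄) = 3.9722
γ_1 = 3.9722 / 6 = 0.662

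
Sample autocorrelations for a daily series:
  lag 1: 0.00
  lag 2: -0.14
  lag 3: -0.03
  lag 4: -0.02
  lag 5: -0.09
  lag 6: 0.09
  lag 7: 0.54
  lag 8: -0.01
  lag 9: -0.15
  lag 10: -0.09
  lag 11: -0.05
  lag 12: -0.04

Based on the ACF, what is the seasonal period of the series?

7

The largest autocorrelation is r_7 = 0.54; the remaining lags stay at or below 0.09.
The dominant spike at lag 7 indicates a seasonal period of 7.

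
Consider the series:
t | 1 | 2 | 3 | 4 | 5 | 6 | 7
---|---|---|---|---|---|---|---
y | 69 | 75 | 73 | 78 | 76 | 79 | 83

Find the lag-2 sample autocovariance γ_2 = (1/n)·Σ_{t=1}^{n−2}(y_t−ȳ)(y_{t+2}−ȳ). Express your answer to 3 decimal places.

3.586

Mean ȳ = (69 + 75 + 73 + 78 + 76 + 79 + 83)/7 = 76.1429
Σ_{t=1}^{5}(y_t−ȳ)(y_{t+2}−ȳ) = 25.1020
γ_2 = 25.1020 / 7 = 3.586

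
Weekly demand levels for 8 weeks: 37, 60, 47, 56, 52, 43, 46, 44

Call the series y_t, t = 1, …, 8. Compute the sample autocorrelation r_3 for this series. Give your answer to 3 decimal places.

-0.175

Mean ȳ = (37 + 60 + 47 + 56 + 52 + 43 + 46 + 44)/8 = 48.1250
Deviations from mean: -11.1250, 11.8750, -1.1250, 7.8750, 3.8750, -5.1250, -2.1250, -4.1250
Numerator Σ_{t=1}^{5}(y_t−ȳ)(y_{t+3}−ȳ) = -68.5469
Denominator Σ(y_t−ȳ)² = 390.8750
r_3 = -68.5469 / 390.8750 = -0.175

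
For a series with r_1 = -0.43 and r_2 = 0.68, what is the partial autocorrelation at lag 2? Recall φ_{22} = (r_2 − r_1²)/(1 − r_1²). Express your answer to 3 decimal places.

φ_{22} = (r_2 − r_1²) / (1 − r_1²)
r_1² = (-0.43)² = 0.1849
Numerator = 0.68 − 0.1849 = 0.4951; denominator = 1 − 0.1849 = 0.8151
φ_{22} = 0.4951 / 0.8151 = 0.607

0.607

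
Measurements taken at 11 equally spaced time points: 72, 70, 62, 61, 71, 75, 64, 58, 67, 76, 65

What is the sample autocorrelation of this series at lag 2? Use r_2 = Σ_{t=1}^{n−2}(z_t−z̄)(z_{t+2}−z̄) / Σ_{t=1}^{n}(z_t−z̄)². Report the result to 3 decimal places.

-0.781

Mean z̄ = (72 + 70 + 62 + 61 + 71 + 75 + 64 + 58 + 67 + 76 + 65)/11 = 67.3636
Numerator Σ_{t=1}^{9}(z_t−z̄)(z_{t+2}−z̄) = -272.2645
Denominator Σ(z_t−z̄)² = 348.5455
r_2 = -272.2645 / 348.5455 = -0.781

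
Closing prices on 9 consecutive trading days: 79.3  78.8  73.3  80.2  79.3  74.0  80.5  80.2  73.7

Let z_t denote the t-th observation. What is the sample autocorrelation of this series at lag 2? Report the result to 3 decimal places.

Mean z̄ = (79.3 + 78.8 + 73.3 + 80.2 + 79.3 + 74.0 + 80.5 + 80.2 + 73.7)/9 = 77.7000
Σ(z_t−z̄)(z_{t+2}−z̄) = (-7.0400) + (2.7500) + (-7.0400) + (-9.2500) + (4.4800) + (-9.2500) + (-11.2000) = -36.5500
Denominator Σ(z_t−z̄)² = 75.7200
r_2 = -36.5500 / 75.7200 = -0.483

-0.483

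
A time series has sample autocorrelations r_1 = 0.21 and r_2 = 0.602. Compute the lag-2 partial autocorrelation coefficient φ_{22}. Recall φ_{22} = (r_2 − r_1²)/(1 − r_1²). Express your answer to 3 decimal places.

0.584

φ_{22} = (r_2 − r_1²) / (1 − r_1²)
r_1² = (0.21)² = 0.0441
Numerator = 0.602 − 0.0441 = 0.5579; denominator = 1 − 0.0441 = 0.9559
φ_{22} = 0.5579 / 0.9559 = 0.584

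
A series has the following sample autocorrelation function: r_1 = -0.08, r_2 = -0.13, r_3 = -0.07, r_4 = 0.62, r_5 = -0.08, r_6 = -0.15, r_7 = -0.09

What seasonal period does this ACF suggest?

The largest autocorrelation is r_4 = 0.62; the remaining lags stay at or below -0.07.
The dominant spike at lag 4 indicates a seasonal period of 4.

4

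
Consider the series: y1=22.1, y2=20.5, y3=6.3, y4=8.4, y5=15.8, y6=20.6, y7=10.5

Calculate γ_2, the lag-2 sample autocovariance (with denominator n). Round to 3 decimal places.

Mean ȳ = (22.1 + 20.5 + 6.3 + 8.4 + 15.8 + 20.6 + 10.5)/7 = 14.8857
Deviations: 7.2143, 5.6143, -8.5857, -6.4857, 0.9143, 5.7143, -4.3857
Σ_{t=1}^{5}(y_t−ȳ)(y_{t+2}−ȳ) = -147.2733
γ_2 = -147.2733 / 7 = -21.039

-21.039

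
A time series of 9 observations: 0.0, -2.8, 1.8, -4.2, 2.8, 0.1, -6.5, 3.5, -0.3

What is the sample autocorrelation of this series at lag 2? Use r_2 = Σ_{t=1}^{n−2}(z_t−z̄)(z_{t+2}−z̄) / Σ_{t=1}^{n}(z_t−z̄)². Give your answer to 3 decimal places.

Mean z̄ = (0.0 − 2.8 + 1.8 − 4.2 + 2.8 + 0.1 − 6.5 + 3.5 − 0.3)/9 = -0.6222
Σ(z_t−z̄)(z_{t+2}−z̄) = (1.5072) + (7.7916) + (8.2894) + (-2.5840) + (-20.1151) + (2.9772) + (-1.8940) = -4.0277
Denominator Σ(z_t−z̄)² = 87.6756
r_2 = -4.0277 / 87.6756 = -0.046

-0.046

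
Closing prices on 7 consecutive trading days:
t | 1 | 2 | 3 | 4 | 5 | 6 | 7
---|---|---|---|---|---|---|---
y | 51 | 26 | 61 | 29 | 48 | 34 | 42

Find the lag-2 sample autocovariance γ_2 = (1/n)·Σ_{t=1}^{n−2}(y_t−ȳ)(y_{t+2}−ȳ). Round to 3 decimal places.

85.968

Mean ȳ = (51 + 26 + 61 + 29 + 48 + 34 + 42)/7 = 41.5714
Deviations: 9.4286, -15.5714, 19.4286, -12.5714, 6.4286, -7.5714, 0.4286
Σ_{t=1}^{5}(y_t−ȳ)(y_{t+2}−ȳ) = 601.7755
γ_2 = 601.7755 / 7 = 85.968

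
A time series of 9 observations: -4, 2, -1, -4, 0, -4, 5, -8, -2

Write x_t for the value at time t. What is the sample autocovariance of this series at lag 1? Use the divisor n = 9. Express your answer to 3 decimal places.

Mean x̄ = (-4 + 2 − 1 − 4 + 0 − 4 + 5 − 8 − 2)/9 = -1.7778
Σ_{t=1}^{8}(x_t−x̄)(x_{t+1}−x̄) = -70.9383
γ_1 = -70.9383 / 9 = -7.882

-7.882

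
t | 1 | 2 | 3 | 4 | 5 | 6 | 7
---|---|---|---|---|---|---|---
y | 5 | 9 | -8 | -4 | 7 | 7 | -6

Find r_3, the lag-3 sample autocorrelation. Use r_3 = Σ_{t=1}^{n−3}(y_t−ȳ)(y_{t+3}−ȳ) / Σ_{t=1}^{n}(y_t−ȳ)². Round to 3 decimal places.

Mean ȳ = (5 + 9 − 8 − 4 + 7 + 7 − 6)/7 = 1.4286
Deviations from mean: 3.5714, 7.5714, -9.4286, -5.4286, 5.5714, 5.5714, -7.4286
Numerator Σ_{t=1}^{4}(y_t−ȳ)(y_{t+3}−ȳ) = 10.5918
Denominator Σ(y_t−ȳ)² = 305.7143
r_3 = 10.5918 / 305.7143 = 0.035

0.035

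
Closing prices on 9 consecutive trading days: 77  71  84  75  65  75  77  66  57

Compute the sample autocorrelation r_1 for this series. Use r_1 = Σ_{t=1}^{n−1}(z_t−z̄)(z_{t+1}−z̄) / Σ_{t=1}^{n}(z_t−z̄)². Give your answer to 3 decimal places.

Mean z̄ = (77 + 71 + 84 + 75 + 65 + 75 + 77 + 66 + 57)/9 = 71.8889
Numerator Σ_{t=1}^{8}(z_t−z̄)(z_{t+1}−z̄) = 52.9877
Denominator Σ(z_t−z̄)² = 522.8889
r_1 = 52.9877 / 522.8889 = 0.101

0.101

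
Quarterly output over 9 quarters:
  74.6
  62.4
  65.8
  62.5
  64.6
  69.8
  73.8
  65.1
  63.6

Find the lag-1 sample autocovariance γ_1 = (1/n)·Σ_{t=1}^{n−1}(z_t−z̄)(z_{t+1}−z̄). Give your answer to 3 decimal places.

Mean z̄ = (74.6 + 62.4 + 65.8 + 62.5 + 64.6 + 69.8 + 73.8 + 65.1 + 63.6)/9 = 66.9111
Σ_{t=1}^{8}(z_t−z̄)(z_{t+1}−z̄) = -7.8323
γ_1 = -7.8323 / 9 = -0.870

-0.870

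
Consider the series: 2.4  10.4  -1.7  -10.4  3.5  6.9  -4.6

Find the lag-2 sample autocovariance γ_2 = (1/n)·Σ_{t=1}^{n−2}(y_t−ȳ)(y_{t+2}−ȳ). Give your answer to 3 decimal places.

-28.541

Mean ȳ = (2.4 + 10.4 − 1.7 − 10.4 + 3.5 + 6.9 − 4.6)/7 = 0.9286
Deviations: 1.4714, 9.4714, -2.6286, -11.3286, 2.5714, 5.9714, -5.5286
Σ_{t=1}^{5}(y_t−ȳ)(y_{t+2}−ȳ) = -199.7888
γ_2 = -199.7888 / 7 = -28.541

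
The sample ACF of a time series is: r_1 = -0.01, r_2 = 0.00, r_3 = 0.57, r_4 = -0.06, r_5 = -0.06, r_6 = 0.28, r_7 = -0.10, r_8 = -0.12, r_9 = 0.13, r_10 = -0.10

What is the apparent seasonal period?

3

The largest autocorrelation is r_3 = 0.57, with a weaker echo at lag 6 (0.28); the remaining lags stay at or below 0.13.
The dominant spike at lag 3 indicates a seasonal period of 3.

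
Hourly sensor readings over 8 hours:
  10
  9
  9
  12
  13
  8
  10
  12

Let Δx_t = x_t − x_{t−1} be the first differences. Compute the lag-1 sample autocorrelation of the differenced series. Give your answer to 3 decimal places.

First differences Δx: -1, 0, 3, 1, -5, 2, 2
Mean of differences = 0.2857
Numerator Σ(Δx_t−Δx̄)(Δx_{t+1}−Δx̄) = -8.3673
Denominator Σ(Δx_t−Δx̄)² = 43.4286
r_1(Δx) = -8.3673 / 43.4286 = -0.193

-0.193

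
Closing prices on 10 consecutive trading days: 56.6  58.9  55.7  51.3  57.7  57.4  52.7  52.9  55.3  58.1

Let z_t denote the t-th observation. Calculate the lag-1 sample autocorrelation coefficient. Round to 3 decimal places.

0.013

Mean z̄ = (56.6 + 58.9 + 55.7 + 51.3 + 57.7 + 57.4 + 52.7 + 52.9 + 55.3 + 58.1)/10 = 55.6600
Numerator Σ_{t=1}^{9}(z_t−z̄)(z_{t+1}−z̄) = 0.7904
Denominator Σ(z_t−z̄)² = 60.0440
r_1 = 0.7904 / 60.0440 = 0.013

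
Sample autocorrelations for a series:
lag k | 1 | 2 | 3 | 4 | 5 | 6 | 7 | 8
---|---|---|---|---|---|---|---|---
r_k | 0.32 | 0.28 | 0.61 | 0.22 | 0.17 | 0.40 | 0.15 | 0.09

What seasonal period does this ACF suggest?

3

The largest autocorrelation is r_3 = 0.61, with a weaker echo at lag 6 (0.40); the remaining lags stay at or below 0.32. The elevated value at lag 1 (0.32), dropping to 0.28 at lag 2, reflects decaying short-term dependence rather than seasonality.
The dominant spike at lag 3 indicates a seasonal period of 3.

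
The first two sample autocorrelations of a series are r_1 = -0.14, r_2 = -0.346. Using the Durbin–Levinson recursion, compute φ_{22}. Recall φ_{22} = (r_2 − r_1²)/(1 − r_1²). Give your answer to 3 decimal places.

φ_{22} = (r_2 − r_1²) / (1 − r_1²)
r_1² = (-0.14)² = 0.0196
Numerator = -0.346 − 0.0196 = -0.3656; denominator = 1 − 0.0196 = 0.9804
φ_{22} = -0.3656 / 0.9804 = -0.373

-0.373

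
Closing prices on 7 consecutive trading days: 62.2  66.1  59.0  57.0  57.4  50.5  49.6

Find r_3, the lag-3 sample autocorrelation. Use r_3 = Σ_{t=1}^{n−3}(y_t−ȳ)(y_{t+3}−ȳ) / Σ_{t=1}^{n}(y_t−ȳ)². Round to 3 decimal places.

Mean ȳ = (62.2 + 66.1 + 59.0 + 57.0 + 57.4 + 50.5 + 49.6)/7 = 57.4000
Deviations from mean: 4.8000, 8.7000, 1.6000, -0.4000, 0.0000, -6.9000, -7.8000
Σ(y_t−ȳ)(y_{t+3}−ȳ) = (-1.9200) + (0.0000) + (-11.0400) + (3.1200) = -9.8400
Denominator Σ(y_t−ȳ)² = 209.9000
r_3 = -9.8400 / 209.9000 = -0.047

-0.047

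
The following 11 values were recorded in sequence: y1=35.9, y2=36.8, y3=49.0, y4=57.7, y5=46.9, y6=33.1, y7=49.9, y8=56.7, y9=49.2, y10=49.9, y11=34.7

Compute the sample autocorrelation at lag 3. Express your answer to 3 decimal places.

-0.321

Mean ȳ = (35.9 + 36.8 + 49.0 + 57.7 + 46.9 + 33.1 + 49.9 + 56.7 + 49.2 + 49.9 + 34.7)/11 = 45.4364
Numerator Σ_{t=1}^{8}(y_t−ȳ)(y_{t+3}−ȳ) = -249.7631
Denominator Σ(y_t−ȳ)² = 779.1055
r_3 = -249.7631 / 779.1055 = -0.321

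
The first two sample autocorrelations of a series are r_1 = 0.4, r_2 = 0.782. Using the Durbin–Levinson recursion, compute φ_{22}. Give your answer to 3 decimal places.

φ_{22} = (r_2 − r_1²) / (1 − r_1²)
r_1² = (0.4)² = 0.16
Numerator = 0.782 − 0.1600 = 0.6220; denominator = 1 − 0.1600 = 0.8400
φ_{22} = 0.6220 / 0.8400 = 0.740

0.740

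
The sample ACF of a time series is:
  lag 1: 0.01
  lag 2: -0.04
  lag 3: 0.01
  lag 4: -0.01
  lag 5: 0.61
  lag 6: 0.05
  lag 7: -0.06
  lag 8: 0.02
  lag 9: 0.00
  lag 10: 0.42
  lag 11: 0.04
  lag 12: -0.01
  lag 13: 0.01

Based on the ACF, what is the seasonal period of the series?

The largest autocorrelation is r_5 = 0.61, with a weaker echo at lag 10 (0.42); the remaining lags stay at or below 0.05.
The dominant spike at lag 5 indicates a seasonal period of 5.

5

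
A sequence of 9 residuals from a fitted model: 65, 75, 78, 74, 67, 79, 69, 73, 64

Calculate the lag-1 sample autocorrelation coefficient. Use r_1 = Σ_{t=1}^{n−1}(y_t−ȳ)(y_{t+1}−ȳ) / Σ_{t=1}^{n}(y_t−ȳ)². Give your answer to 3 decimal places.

Mean ȳ = (65 + 75 + 78 + 74 + 67 + 79 + 69 + 73 + 64)/9 = 71.5556
Numerator Σ_{t=1}^{8}(y_t−ȳ)(y_{t+1}−ȳ) = -63.3086
Denominator Σ(y_t−ȳ)² = 244.2222
r_1 = -63.3086 / 244.2222 = -0.259

-0.259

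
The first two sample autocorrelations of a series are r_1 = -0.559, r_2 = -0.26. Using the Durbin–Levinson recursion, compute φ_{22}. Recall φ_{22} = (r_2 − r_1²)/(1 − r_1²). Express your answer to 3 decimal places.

-0.833

φ_{22} = (r_2 − r_1²) / (1 − r_1²)
r_1² = (-0.559)² = 0.312481
Numerator = -0.26 − 0.3125 = -0.5725; denominator = 1 − 0.3125 = 0.6875
φ_{22} = -0.5725 / 0.6875 = -0.833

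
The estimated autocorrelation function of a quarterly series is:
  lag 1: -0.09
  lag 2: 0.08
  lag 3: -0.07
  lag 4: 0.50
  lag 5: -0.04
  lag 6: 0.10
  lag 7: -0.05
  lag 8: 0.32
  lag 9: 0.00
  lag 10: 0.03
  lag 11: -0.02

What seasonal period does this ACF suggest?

4

The largest autocorrelation is r_4 = 0.50, with a weaker echo at lag 8 (0.32); the remaining lags stay at or below 0.10.
The dominant spike at lag 4 indicates a seasonal period of 4.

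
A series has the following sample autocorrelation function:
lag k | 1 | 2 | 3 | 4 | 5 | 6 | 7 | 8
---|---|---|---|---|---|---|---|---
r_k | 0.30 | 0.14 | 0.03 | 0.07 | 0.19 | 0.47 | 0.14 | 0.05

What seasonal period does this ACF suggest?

6

The largest autocorrelation is r_6 = 0.47; the remaining lags stay at or below 0.30. The elevated value at lag 1 (0.30), dropping to 0.14 at lag 2, reflects decaying short-term dependence rather than seasonality.
The dominant spike at lag 6 indicates a seasonal period of 6.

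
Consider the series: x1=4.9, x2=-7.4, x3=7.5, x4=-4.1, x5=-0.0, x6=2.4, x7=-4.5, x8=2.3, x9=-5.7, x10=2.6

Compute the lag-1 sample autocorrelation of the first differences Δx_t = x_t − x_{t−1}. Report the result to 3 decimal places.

-0.764

First differences Δx: -12.3, 14.9, -11.6, 4.1, 2.4, -6.9, 6.8, -8.0, 8.3
Mean of differences = -0.2556
Numerator Σ(Δx_t−Δx̄)(Δx_{t+1}−Δx̄) = -577.7409
Denominator Σ(Δx_t−Δx̄)² = 756.5822
r_1(Δx) = -577.7409 / 756.5822 = -0.764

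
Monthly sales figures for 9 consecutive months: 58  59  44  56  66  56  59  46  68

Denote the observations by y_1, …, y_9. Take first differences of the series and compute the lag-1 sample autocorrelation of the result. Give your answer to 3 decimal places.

-0.423

First differences Δy: 1, -15, 12, 10, -10, 3, -13, 22
Mean of differences = 1.2500
Numerator Σ(Δy_t−Δȳ)(Δy_{t+1}−Δȳ) = -515.3125
Denominator Σ(Δy_t−Δȳ)² = 1219.5000
r_1(Δy) = -515.3125 / 1219.5000 = -0.423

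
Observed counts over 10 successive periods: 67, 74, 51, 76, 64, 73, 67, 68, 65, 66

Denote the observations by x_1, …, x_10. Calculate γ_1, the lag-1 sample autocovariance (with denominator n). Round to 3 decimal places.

-30.121

Mean x̄ = (67 + 74 + 51 + 76 + 64 + 73 + 67 + 68 + 65 + 66)/10 = 67.1000
Σ_{t=1}^{9}(x_t−x̄)(x_{t+1}−x̄) = -301.2100
γ_1 = -301.2100 / 10 = -30.121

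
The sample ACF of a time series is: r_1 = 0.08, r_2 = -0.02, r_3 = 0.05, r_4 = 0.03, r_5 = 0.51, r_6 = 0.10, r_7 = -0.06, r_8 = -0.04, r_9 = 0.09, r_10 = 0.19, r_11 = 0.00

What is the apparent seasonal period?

5

The largest autocorrelation is r_5 = 0.51, with a weaker echo at lag 10 (0.19); the remaining lags stay at or below 0.10.
The dominant spike at lag 5 indicates a seasonal period of 5.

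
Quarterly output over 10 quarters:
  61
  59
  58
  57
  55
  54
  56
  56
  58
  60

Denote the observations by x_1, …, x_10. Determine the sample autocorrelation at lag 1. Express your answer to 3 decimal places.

0.519

Mean x̄ = (61 + 59 + 58 + 57 + 55 + 54 + 56 + 56 + 58 + 60)/10 = 57.4000
Numerator Σ_{t=1}^{9}(x_t−x̄)(x_{t+1}−x̄) = 23.0400
Denominator Σ(x_t−x̄)² = 44.4000
r_1 = 23.0400 / 44.4000 = 0.519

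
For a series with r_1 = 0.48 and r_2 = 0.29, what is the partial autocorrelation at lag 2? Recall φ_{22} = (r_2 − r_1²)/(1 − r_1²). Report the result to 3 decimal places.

φ_{22} = (r_2 − r_1²) / (1 − r_1²)
r_1² = (0.48)² = 0.2304
Numerator = 0.29 − 0.2304 = 0.0596; denominator = 1 − 0.2304 = 0.7696
φ_{22} = 0.0596 / 0.7696 = 0.077

0.077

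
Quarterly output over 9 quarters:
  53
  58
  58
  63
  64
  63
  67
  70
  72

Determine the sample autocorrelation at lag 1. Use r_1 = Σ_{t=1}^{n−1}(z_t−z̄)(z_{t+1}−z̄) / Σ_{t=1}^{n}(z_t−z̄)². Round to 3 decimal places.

Mean z̄ = (53 + 58 + 58 + 63 + 64 + 63 + 67 + 70 + 72)/9 = 63.1111
Numerator Σ_{t=1}^{8}(z_t−z̄)(z_{t+1}−z̄) = 165.7654
Denominator Σ(z_t−z̄)² = 296.8889
r_1 = 165.7654 / 296.8889 = 0.558

0.558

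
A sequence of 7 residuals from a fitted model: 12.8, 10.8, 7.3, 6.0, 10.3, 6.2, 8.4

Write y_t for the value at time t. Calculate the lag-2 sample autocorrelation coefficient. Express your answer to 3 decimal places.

-0.181

Mean ȳ = (12.8 + 10.8 + 7.3 + 6.0 + 10.3 + 6.2 + 8.4)/7 = 8.8286
Σ(y_t−ȳ)(y_{t+2}−ȳ) = (-6.0706) + (-5.5763) + (-2.2492) + (7.4351) + (-0.6306) = -7.0916
Denominator Σ(y_t−ȳ)² = 39.2543
r_2 = -7.0916 / 39.2543 = -0.181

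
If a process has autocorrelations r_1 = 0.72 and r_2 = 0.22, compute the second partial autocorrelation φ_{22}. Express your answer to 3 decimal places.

-0.620

φ_{22} = (r_2 − r_1²) / (1 − r_1²)
r_1² = (0.72)² = 0.5184
Numerator = 0.22 − 0.5184 = -0.2984; denominator = 1 − 0.5184 = 0.4816
φ_{22} = -0.2984 / 0.4816 = -0.620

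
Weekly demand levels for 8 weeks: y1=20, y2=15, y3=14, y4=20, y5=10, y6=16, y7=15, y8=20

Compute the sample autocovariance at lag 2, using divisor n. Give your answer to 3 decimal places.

Mean ȳ = (20 + 15 + 14 + 20 + 10 + 16 + 15 + 20)/8 = 16.2500
Σ_{t=1}^{6}(y_t−ȳ)(y_{t+2}−ȳ) = 6.8750
γ_2 = 6.8750 / 8 = 0.859

0.859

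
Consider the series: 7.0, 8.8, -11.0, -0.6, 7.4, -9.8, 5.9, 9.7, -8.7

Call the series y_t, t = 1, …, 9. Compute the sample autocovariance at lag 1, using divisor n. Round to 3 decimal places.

-22.392

Mean ȳ = (7.0 + 8.8 − 11.0 − 0.6 + 7.4 − 9.8 + 5.9 + 9.7 − 8.7)/9 = 0.9667
Σ_{t=1}^{8}(y_t−ȳ)(y_{t+1}−ȳ) = -201.5278
γ_1 = -201.5278 / 9 = -22.392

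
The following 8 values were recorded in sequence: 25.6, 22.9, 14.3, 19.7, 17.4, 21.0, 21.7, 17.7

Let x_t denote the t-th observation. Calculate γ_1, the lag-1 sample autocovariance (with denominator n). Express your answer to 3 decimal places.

-0.312

Mean x̄ = (25.6 + 22.9 + 14.3 + 19.7 + 17.4 + 21.0 + 21.7 + 17.7)/8 = 20.0375
Σ_{t=1}^{7}(x_t−x̄)(x_{t+1}−x̄) = -2.4989
γ_1 = -2.4989 / 8 = -0.312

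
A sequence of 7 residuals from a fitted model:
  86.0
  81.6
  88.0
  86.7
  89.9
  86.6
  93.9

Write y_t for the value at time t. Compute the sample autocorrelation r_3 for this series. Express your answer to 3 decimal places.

Mean ȳ = (86.0 + 81.6 + 88.0 + 86.7 + 89.9 + 86.6 + 93.9)/7 = 87.5286
Numerator Σ_{t=1}^{4}(y_t−ȳ)(y_{t+3}−ȳ) = -18.5096
Denominator Σ(y_t−ȳ)² = 85.4743
r_3 = -18.5096 / 85.4743 = -0.217

-0.217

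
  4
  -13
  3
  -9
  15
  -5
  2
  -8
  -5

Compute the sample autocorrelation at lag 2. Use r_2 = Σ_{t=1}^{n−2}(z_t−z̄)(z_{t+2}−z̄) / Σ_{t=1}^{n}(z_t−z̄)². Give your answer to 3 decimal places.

Mean z̄ = (4 − 13 + 3 − 9 + 15 − 5 + 2 − 8 − 5)/9 = -1.7778
Numerator Σ_{t=1}^{7}(z_t−z̄)(z_{t+2}−z̄) = 283.3457
Denominator Σ(z_t−z̄)² = 589.5556
r_2 = 283.3457 / 589.5556 = 0.481

0.481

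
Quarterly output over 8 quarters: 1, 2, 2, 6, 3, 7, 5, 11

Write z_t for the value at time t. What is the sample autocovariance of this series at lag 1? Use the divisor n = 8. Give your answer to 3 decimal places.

Mean z̄ = (1 + 2 + 2 + 6 + 3 + 7 + 5 + 11)/8 = 4.6250
Σ_{t=1}^{7}(z_t−z̄)(z_{t+1}−z̄) = 9.9844
γ_1 = 9.9844 / 8 = 1.248

1.248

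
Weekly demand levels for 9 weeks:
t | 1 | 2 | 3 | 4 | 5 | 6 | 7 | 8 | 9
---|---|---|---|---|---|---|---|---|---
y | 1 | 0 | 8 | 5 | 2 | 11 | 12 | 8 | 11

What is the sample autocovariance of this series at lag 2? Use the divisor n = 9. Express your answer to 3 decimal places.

Mean ȳ = (1 + 0 + 8 + 5 + 2 + 11 + 12 + 8 + 11)/9 = 6.4444
Σ_{t=1}^{7}(y_t−ȳ)(y_{t+2}−ȳ) = -4.9506
γ_2 = -4.9506 / 9 = -0.550

-0.550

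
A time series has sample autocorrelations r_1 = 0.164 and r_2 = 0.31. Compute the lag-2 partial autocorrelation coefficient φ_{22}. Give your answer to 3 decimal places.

φ_{22} = (r_2 − r_1²) / (1 − r_1²)
r_1² = (0.164)² = 0.026896
Numerator = 0.31 − 0.0269 = 0.2831; denominator = 1 − 0.0269 = 0.9731
φ_{22} = 0.2831 / 0.9731 = 0.291

0.291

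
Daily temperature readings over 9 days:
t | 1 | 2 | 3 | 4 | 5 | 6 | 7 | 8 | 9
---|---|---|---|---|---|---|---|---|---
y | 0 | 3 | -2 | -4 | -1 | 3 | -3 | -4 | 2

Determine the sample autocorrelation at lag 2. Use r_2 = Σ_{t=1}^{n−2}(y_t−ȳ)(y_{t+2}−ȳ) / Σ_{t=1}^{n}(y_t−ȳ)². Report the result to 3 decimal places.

-0.665

Mean ȳ = (0 + 3 − 2 − 4 − 1 + 3 − 3 − 4 + 2)/9 = -0.6667
Numerator Σ_{t=1}^{7}(y_t−ȳ)(y_{t+2}−ȳ) = -42.5556
Denominator Σ(y_t−ȳ)² = 64.0000
r_2 = -42.5556 / 64.0000 = -0.665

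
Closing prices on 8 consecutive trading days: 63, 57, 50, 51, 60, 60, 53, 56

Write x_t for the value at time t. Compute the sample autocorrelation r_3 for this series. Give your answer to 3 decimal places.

-0.264

Mean x̄ = (63 + 57 + 50 + 51 + 60 + 60 + 53 + 56)/8 = 56.2500
Deviations from mean: 6.7500, 0.7500, -6.2500, -5.2500, 3.7500, 3.7500, -3.2500, -0.2500
Numerator Σ_{t=1}^{5}(x_t−x̄)(x_{t+3}−x̄) = -39.9375
Denominator Σ(x_t−x̄)² = 151.5000
r_3 = -39.9375 / 151.5000 = -0.264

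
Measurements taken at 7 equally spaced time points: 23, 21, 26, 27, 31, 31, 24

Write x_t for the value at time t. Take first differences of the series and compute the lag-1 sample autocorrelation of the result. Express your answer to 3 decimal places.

-0.028

First differences Δx: -2, 5, 1, 4, 0, -7
Mean of differences = 0.1667
Numerator Σ(Δx_t−Δx̄)(Δx_{t+1}−Δx̄) = -2.6944
Denominator Σ(Δx_t−Δx̄)² = 94.8333
r_1(Δx) = -2.6944 / 94.8333 = -0.028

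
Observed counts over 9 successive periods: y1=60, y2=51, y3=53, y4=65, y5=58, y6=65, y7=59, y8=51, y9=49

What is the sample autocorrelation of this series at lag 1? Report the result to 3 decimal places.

0.145

Mean ȳ = (60 + 51 + 53 + 65 + 58 + 65 + 59 + 51 + 49)/9 = 56.7778
Numerator Σ_{t=1}^{8}(y_t−ȳ)(y_{t+1}−ȳ) = 42.6173
Denominator Σ(y_t−ȳ)² = 293.5556
r_1 = 42.6173 / 293.5556 = 0.145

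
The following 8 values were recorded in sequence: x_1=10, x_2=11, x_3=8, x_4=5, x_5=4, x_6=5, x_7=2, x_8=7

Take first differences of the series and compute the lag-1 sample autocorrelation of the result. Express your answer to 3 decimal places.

First differences Δx: 1, -3, -3, -1, 1, -3, 5
Mean of differences = -0.4286
Numerator Σ(Δx_t−Δx̄)(Δx_{t+1}−Δx̄) = -14.0408
Denominator Σ(Δx_t−Δx̄)² = 53.7143
r_1(Δx) = -14.0408 / 53.7143 = -0.261

-0.261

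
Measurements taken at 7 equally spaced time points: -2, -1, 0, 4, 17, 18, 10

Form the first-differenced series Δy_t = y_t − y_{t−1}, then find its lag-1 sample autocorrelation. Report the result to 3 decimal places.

0.088

First differences Δy: 1, 1, 4, 13, 1, -8
Mean of differences = 2.0000
Numerator Σ(Δy_t−Δȳ)(Δy_{t+1}−Δȳ) = 20.0000
Denominator Σ(Δy_t−Δȳ)² = 228.0000
r_1(Δy) = 20.0000 / 228.0000 = 0.088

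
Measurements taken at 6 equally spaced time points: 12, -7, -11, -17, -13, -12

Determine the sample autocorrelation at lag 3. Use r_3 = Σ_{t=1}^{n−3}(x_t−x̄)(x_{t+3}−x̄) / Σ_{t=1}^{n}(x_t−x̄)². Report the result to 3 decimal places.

-0.325

Mean x̄ = (12 − 7 − 11 − 17 − 13 − 12)/6 = -8.0000
Σ(x_t−x̄)(x_{t+3}−x̄) = (-180.0000) + (-5.0000) + (12.0000) = -173.0000
Denominator Σ(x_t−x̄)² = 532.0000
r_3 = -173.0000 / 532.0000 = -0.325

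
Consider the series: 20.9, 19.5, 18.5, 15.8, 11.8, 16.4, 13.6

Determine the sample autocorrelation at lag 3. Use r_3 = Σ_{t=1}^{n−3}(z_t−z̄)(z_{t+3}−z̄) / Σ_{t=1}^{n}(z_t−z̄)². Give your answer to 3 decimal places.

-0.242

Mean z̄ = (20.9 + 19.5 + 18.5 + 15.8 + 11.8 + 16.4 + 13.6)/7 = 16.6429
Deviations from mean: 4.2571, 2.8571, 1.8571, -0.8429, -4.8429, -0.2429, -3.0429
Σ(z_t−z̄)(z_{t+3}−z̄) = (-3.5882) + (-13.8367) + (-0.4510) + (2.5647) = -15.3112
Denominator Σ(z_t−z̄)² = 63.2171
r_3 = -15.3112 / 63.2171 = -0.242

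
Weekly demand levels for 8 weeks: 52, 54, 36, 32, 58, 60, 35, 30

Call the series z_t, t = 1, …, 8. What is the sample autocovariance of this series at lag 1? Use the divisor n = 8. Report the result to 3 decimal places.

15.842

Mean z̄ = (52 + 54 + 36 + 32 + 58 + 60 + 35 + 30)/8 = 44.6250
Deviations: 7.3750, 9.3750, -8.6250, -12.6250, 13.3750, 15.3750, -9.6250, -14.6250
Σ_{t=1}^{7}(z_t−z̄)(z_{t+1}−z̄) = 126.7344
γ_1 = 126.7344 / 8 = 15.842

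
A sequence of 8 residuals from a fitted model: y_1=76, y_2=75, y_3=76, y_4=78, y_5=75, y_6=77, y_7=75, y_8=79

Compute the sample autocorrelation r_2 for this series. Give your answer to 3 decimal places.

Mean ȳ = (76 + 75 + 76 + 78 + 75 + 77 + 75 + 79)/8 = 76.3750
Deviations from mean: -0.3750, -1.3750, -0.3750, 1.6250, -1.3750, 0.6250, -1.3750, 2.6250
Σ(y_t−ȳ)(y_{t+2}−ȳ) = (0.1406) + (-2.2344) + (0.5156) + (1.0156) + (1.8906) + (1.6406) = 2.9688
Denominator Σ(y_t−ȳ)² = 15.8750
r_2 = 2.9688 / 15.8750 = 0.187

0.187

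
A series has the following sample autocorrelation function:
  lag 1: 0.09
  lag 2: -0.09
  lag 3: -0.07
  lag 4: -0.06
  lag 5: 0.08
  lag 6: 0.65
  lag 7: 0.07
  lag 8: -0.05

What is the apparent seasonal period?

The largest autocorrelation is r_6 = 0.65; the remaining lags stay at or below 0.09.
The dominant spike at lag 6 indicates a seasonal period of 6.

6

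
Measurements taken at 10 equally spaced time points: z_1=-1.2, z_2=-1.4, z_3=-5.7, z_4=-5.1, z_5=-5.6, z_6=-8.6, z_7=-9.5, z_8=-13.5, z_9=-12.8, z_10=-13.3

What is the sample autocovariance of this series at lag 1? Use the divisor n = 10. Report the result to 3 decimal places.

13.254

Mean z̄ = (-1.2 − 1.4 − 5.7 − 5.1 − 5.6 − 8.6 − 9.5 − 13.5 − 12.8 − 13.3)/10 = -7.6700
Σ_{t=1}^{9}(z_t−z̄)(z_{t+1}−z̄) = 132.5371
γ_1 = 132.5371 / 10 = 13.254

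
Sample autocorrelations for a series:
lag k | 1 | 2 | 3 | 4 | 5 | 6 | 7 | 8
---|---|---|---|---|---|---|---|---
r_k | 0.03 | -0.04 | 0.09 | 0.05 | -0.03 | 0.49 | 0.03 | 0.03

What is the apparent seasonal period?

6

The largest autocorrelation is r_6 = 0.49; the remaining lags stay at or below 0.09.
The dominant spike at lag 6 indicates a seasonal period of 6.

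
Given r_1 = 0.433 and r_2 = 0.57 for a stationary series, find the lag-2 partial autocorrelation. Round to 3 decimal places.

0.471

φ_{22} = (r_2 − r_1²) / (1 − r_1²)
r_1² = (0.433)² = 0.187489
Numerator = 0.57 − 0.1875 = 0.3825; denominator = 1 − 0.1875 = 0.8125
φ_{22} = 0.3825 / 0.8125 = 0.471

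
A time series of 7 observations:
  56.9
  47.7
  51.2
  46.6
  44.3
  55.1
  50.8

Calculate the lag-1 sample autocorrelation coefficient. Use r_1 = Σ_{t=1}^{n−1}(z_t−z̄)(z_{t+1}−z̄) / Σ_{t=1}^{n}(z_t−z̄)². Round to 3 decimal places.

Mean z̄ = (56.9 + 47.7 + 51.2 + 46.6 + 44.3 + 55.1 + 50.8)/7 = 50.3714
Σ(z_t−z̄)(z_{t+1}−z̄) = (-17.4406) + (-2.2135) + (-3.1249) + (22.8980) + (-28.7092) + (2.0265) = -26.5637
Denominator Σ(z_t−z̄)² = 124.0743
r_1 = -26.5637 / 124.0743 = -0.214

-0.214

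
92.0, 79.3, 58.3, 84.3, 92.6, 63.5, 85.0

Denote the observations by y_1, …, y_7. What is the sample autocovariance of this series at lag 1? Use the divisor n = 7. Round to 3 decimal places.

-48.423

Mean ȳ = (92.0 + 79.3 + 58.3 + 84.3 + 92.6 + 63.5 + 85.0)/7 = 79.2857
Deviations: 12.7143, 0.0143, -20.9857, 5.0143, 13.3143, -15.7857, 5.7143
Σ_{t=1}^{6}(y_t−ȳ)(y_{t+1}−ȳ) = -338.9645
γ_1 = -338.9645 / 7 = -48.423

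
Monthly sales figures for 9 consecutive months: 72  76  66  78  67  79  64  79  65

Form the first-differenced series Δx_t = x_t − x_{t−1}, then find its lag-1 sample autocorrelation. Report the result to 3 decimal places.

First differences Δx: 4, -10, 12, -11, 12, -15, 15, -14
Mean of differences = -0.8750
Numerator Σ(Δx_t−Δx̄)(Δx_{t+1}−Δx̄) = -1037.1406
Denominator Σ(Δx_t−Δx̄)² = 1164.8750
r_1(Δx) = -1037.1406 / 1164.8750 = -0.890

-0.890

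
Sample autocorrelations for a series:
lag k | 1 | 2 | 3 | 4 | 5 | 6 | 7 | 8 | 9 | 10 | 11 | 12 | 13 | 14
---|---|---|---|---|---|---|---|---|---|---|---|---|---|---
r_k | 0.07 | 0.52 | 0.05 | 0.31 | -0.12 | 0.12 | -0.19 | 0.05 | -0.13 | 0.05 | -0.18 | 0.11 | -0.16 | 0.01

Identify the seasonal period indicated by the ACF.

The largest autocorrelation is r_2 = 0.52, with a weaker echo at lag 4 (0.31); the remaining lags stay at or below 0.12.
The dominant spike at lag 2 indicates a seasonal period of 2.

2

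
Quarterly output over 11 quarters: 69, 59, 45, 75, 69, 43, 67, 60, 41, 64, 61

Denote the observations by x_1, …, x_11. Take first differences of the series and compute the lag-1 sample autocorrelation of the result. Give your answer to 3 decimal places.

-0.428

First differences Δx: -10, -14, 30, -6, -26, 24, -7, -19, 23, -3
Mean of differences = -0.8000
Numerator Σ(Δx_t−Δx̄)(Δx_{t+1}−Δx̄) = -1465.6400
Denominator Σ(Δx_t−Δx̄)² = 3425.6000
r_1(Δx) = -1465.6400 / 3425.6000 = -0.428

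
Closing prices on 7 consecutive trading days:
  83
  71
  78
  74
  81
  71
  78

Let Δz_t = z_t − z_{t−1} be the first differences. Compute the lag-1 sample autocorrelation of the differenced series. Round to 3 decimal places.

-0.697

First differences Δz: -12, 7, -4, 7, -10, 7
Mean of differences = -0.8333
Numerator Σ(Δz_t−Δz̄)(Δz_{t+1}−Δz̄) = -280.6944
Denominator Σ(Δz_t−Δz̄)² = 402.8333
r_1(Δz) = -280.6944 / 402.8333 = -0.697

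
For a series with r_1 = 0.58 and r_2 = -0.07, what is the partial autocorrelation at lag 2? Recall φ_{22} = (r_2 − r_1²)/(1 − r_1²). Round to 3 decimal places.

φ_{22} = (r_2 − r_1²) / (1 − r_1²)
r_1² = (0.58)² = 0.3364
Numerator = -0.07 − 0.3364 = -0.4064; denominator = 1 − 0.3364 = 0.6636
φ_{22} = -0.4064 / 0.6636 = -0.612

-0.612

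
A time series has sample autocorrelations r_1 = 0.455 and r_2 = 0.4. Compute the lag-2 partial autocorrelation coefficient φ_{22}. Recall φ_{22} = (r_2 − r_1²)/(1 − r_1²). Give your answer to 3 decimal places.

φ_{22} = (r_2 − r_1²) / (1 − r_1²)
r_1² = (0.455)² = 0.207025
Numerator = 0.4 − 0.2070 = 0.1930; denominator = 1 − 0.2070 = 0.7930
φ_{22} = 0.1930 / 0.7930 = 0.243

0.243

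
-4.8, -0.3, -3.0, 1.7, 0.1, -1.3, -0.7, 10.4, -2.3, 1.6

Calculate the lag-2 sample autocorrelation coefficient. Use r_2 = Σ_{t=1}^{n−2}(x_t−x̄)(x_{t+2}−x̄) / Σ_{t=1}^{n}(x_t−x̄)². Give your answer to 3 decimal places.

0.098

Mean x̄ = (-4.8 − 0.3 − 3.0 + 1.7 + 0.1 − 1.3 − 0.7 + 10.4 − 2.3 + 1.6)/10 = 0.1400
Numerator Σ_{t=1}^{8}(x_t−x̄)(x_{t+2}−x̄) = 14.9928
Denominator Σ(x_t−x̄)² = 153.0240
r_2 = 14.9928 / 153.0240 = 0.098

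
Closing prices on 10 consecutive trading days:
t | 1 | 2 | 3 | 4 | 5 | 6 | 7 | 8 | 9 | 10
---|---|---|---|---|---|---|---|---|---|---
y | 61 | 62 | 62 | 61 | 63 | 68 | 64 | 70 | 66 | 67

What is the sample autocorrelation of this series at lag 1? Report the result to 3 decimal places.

0.346

Mean ȳ = (61 + 62 + 62 + 61 + 63 + 68 + 64 + 70 + 66 + 67)/10 = 64.4000
Numerator Σ_{t=1}^{9}(y_t−ȳ)(y_{t+1}−ȳ) = 31.2400
Denominator Σ(y_t−ȳ)² = 90.4000
r_1 = 31.2400 / 90.4000 = 0.346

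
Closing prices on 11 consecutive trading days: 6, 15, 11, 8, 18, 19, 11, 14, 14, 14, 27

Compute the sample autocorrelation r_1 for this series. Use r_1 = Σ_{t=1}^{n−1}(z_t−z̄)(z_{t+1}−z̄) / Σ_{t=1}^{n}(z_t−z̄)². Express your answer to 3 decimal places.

-0.035

Mean z̄ = (6 + 15 + 11 + 8 + 18 + 19 + 11 + 14 + 14 + 14 + 27)/11 = 14.2727
Numerator Σ_{t=1}^{10}(z_t−z̄)(z_{t+1}−z̄) = -11.5289
Denominator Σ(z_t−z̄)² = 328.1818
r_1 = -11.5289 / 328.1818 = -0.035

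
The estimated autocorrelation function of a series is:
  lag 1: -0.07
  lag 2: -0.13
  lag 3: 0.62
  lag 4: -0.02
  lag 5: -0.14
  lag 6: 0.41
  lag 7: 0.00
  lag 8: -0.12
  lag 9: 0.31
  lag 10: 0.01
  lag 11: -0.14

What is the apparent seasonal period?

3

The largest autocorrelation is r_3 = 0.62, with weaker echoes at lags 6 (0.41) and 9 (0.31); the remaining lags stay at or below 0.01.
The dominant spike at lag 3 indicates a seasonal period of 3.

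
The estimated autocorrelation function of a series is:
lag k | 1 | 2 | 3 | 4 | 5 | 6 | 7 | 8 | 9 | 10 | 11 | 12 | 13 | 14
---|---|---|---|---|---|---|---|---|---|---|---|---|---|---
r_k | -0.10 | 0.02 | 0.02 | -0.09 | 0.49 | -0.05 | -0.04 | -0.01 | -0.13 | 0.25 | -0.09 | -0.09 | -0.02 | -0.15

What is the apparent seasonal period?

5

The largest autocorrelation is r_5 = 0.49, with a weaker echo at lag 10 (0.25); the remaining lags stay at or below 0.02.
The dominant spike at lag 5 indicates a seasonal period of 5.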